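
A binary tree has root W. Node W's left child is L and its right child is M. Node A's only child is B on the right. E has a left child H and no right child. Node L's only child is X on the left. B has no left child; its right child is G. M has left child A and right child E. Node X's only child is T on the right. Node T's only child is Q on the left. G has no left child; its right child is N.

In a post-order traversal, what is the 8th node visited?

Post-order visits the left subtree, then the right subtree, then the node.
At W: go left to L.
  At L: go left to X.
    At X: no left child.
    At X: go right to T.
      At T: go left to Q.
        Q is a leaf — visit Q.
      At T: no right child.
      Visit T.
    Visit X.
  At L: no right child.
  Visit L.
At W: go right to M.
  At M: go left to A.
    At A: no left child.
    At A: go right to B.
      At B: no left child.
      At B: go right to G.
        At G: no left child.
        At G: go right to N.
          N is a leaf — visit N.
        Visit G.
      Visit B.
    Visit A.
  At M: go right to E.
    At E: go left to H.
      H is a leaf — visit H.
    At E: no right child.
    Visit E.
  Visit M.
Visit W.
Full post-order sequence: Q, T, X, L, N, G, B, A, H, E, M, W.

A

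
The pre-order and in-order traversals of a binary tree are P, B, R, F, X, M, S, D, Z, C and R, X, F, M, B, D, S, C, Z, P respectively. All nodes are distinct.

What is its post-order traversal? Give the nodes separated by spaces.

X M F R D C Z S B P

The first element of pre-order is the root; it splits in-order into left and right subtrees.
Root P: left subtree has 9 nodes {R, X, F, M, B, D, S, C, Z}, right has 0 { }.
  Root B: left subtree has 4 nodes {R, X, F, M}, right has 4 {D, S, C, Z}.
    Root R: left subtree has 0 nodes { }, right has 3 {X, F, M}.
      Root F: left subtree has 1 node {X}, right has 1 {M}.
    Root S: left subtree has 1 node {D}, right has 2 {C, Z}.
      Root Z: left subtree has 1 node {C}, right has 0 { }.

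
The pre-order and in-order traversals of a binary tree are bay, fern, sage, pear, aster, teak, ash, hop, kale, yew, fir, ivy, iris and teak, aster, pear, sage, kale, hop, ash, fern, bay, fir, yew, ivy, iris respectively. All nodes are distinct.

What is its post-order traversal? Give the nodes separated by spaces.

teak aster pear kale hop ash sage fern fir iris ivy yew bay

The first element of pre-order is the root; it splits in-order into left and right subtrees.
Root bay: left subtree has 8 nodes {teak, aster, pear, sage, kale, hop, ash, fern}, right has 4 {fir, yew, ivy, iris}.
  Root fern: left subtree has 7 nodes {teak, aster, pear, sage, kale, hop, ash}, right has 0 { }.
    Root sage: left subtree has 3 nodes {teak, aster, pear}, right has 3 {kale, hop, ash}.
      Root pear: left subtree has 2 nodes {teak, aster}, right has 0 { }.
        Root aster: left subtree has 1 node {teak}, right has 0 { }.
      Root ash: left subtree has 2 nodes {kale, hop}, right has 0 { }.
        Root hop: left subtree has 1 node {kale}, right has 0 { }.
  Root yew: left subtree has 1 node {fir}, right has 2 {ivy, iris}.
    Root ivy: left subtree has 0 nodes { }, right has 1 {iris}.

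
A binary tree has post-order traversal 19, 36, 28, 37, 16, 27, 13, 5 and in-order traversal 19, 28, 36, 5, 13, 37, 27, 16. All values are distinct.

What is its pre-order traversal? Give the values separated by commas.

The last element of post-order is the root; it splits in-order into left and right subtrees.
Root 5: left subtree has 3 nodes {19, 28, 36}, right has 4 {13, 37, 27, 16}.
  Root 28: left subtree has 1 node {19}, right has 1 {36}.
  Root 13: left subtree has 0 nodes { }, right has 3 {37, 27, 16}.
    Root 27: left subtree has 1 node {37}, right has 1 {16}.

5, 28, 19, 36, 13, 27, 37, 16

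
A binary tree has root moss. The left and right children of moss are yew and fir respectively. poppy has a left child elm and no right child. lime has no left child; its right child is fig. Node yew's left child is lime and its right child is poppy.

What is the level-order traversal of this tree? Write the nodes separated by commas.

Level-order visits nodes level by level from the root, left to right within each level.
Level 0: moss
Level 1: yew, fir
Level 2: lime, poppy
Level 3: fig, elm

moss, yew, fir, lime, poppy, fig, elm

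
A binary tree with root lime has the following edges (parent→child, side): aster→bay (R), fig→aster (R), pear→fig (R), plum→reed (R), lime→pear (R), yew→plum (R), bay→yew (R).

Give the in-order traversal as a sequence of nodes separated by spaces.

In-order visits the left subtree, then the node, then the right subtree.
At lime: no left child.
Visit lime.
At lime: go right to pear.
  At pear: no left child.
  Visit pear.
  At pear: go right to fig.
    At fig: no left child.
    Visit fig.
    At fig: go right to aster.
      At aster: no left child.
      Visit aster.
      At aster: go right to bay.
        At bay: no left child.
        Visit bay.
        At bay: go right to yew.
          At yew: no left child.
          Visit yew.
          At yew: go right to plum.
            At plum: no left child.
            Visit plum.
            At plum: go right to reed.
              reed is a leaf — visit reed.

lime pear fig aster bay yew plum reed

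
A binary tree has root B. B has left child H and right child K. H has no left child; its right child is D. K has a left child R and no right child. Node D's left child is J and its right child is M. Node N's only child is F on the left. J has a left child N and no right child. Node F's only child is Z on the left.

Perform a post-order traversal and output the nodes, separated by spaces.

Post-order visits the left subtree, then the right subtree, then the node.
At B: go left to H.
  At H: no left child.
  At H: go right to D.
    At D: go left to J.
      At J: go left to N.
        At N: go left to F.
          At F: go left to Z.
            Z is a leaf — visit Z.
          At F: no right child.
          Visit F.
        At N: no right child.
        Visit N.
      At J: no right child.
      Visit J.
    At D: go right to M.
      M is a leaf — visit M.
    Visit D.
  Visit H.
At B: go right to K.
  At K: go left to R.
    R is a leaf — visit R.
  At K: no right child.
  Visit K.
Visit B.

Z F N J M D H R K B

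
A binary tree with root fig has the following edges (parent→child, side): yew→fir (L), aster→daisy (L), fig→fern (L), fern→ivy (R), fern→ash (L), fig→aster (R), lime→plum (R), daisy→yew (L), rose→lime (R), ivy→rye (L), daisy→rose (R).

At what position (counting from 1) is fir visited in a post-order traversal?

5

Post-order visits the left subtree, then the right subtree, then the node.
At fig: go left to fern.
  At fern: go left to ash.
    ash is a leaf — visit ash.
  At fern: go right to ivy.
    At ivy: go left to rye.
      rye is a leaf — visit rye.
    At ivy: no right child.
    Visit ivy.
  Visit fern.
At fig: go right to aster.
  At aster: go left to daisy.
    At daisy: go left to yew.
      At yew: go left to fir.
        fir is a leaf — visit fir.
      At yew: no right child.
      Visit yew.
    At daisy: go right to rose.
      At rose: no left child.
      At rose: go right to lime.
        At lime: no left child.
        At lime: go right to plum.
          plum is a leaf — visit plum.
        Visit lime.
      Visit rose.
    Visit daisy.
  At aster: no right child.
  Visit aster.
Visit fig.
Full post-order sequence: ash, rye, ivy, fern, fir, yew, plum, lime, rose, daisy, aster, fig.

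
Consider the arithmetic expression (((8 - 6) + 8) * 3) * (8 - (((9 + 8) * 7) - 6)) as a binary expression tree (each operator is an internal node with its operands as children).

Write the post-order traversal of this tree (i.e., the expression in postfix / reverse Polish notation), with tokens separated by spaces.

Post-order on an expression tree gives postfix notation: for each operator, emit left operand, right operand, then the operator.

8 6 - 8 + 3 * 8 9 8 + 7 * 6 - - *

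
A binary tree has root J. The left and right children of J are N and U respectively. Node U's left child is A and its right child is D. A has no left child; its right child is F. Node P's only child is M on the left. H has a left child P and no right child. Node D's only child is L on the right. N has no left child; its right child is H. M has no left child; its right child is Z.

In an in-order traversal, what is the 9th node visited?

U

In-order visits the left subtree, then the node, then the right subtree.
At J: go left to N.
  At N: no left child.
  Visit N.
  At N: go right to H.
    At H: go left to P.
      At P: go left to M.
        At M: no left child.
        Visit M.
        At M: go right to Z.
          Z is a leaf — visit Z.
      Visit P.
      At P: no right child.
    Visit H.
    At H: no right child.
Visit J.
At J: go right to U.
  At U: go left to A.
    At A: no left child.
    Visit A.
    At A: go right to F.
      F is a leaf — visit F.
  Visit U.
  At U: go right to D.
    At D: no left child.
    Visit D.
    At D: go right to L.
      L is a leaf — visit L.
Full in-order sequence: N, M, Z, P, H, J, A, F, U, D, L.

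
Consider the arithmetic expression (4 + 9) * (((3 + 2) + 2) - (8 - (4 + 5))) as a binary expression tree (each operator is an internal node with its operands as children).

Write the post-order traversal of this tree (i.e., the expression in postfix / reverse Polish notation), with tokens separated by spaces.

4 9 + 3 2 + 2 + 8 4 5 + - - *

Post-order on an expression tree gives postfix notation: for each operator, emit left operand, right operand, then the operator.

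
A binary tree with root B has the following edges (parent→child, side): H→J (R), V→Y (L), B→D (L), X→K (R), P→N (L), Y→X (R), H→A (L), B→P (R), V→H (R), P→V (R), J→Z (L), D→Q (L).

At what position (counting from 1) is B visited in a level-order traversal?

1

Level-order visits nodes level by level from the root, left to right within each level.
Level 0: B
Level 1: D, P
Level 2: Q, N, V
Level 3: Y, H
Level 4: X, A, J
Level 5: K, Z
Full level-order sequence: B, D, P, Q, N, V, Y, H, X, A, J, K, Z.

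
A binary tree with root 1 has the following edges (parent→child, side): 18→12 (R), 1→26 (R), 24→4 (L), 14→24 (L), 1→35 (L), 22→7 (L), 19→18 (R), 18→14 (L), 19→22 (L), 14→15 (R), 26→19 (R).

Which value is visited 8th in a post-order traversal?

Post-order visits the left subtree, then the right subtree, then the node.
At 1: go left to 35.
  35 is a leaf — visit 35.
At 1: go right to 26.
  At 26: no left child.
  At 26: go right to 19.
    At 19: go left to 22.
      At 22: go left to 7.
        7 is a leaf — visit 7.
      At 22: no right child.
      Visit 22.
    At 19: go right to 18.
      At 18: go left to 14.
        At 14: go left to 24.
          At 24: go left to 4.
            4 is a leaf — visit 4.
          At 24: no right child.
          Visit 24.
        At 14: go right to 15.
          15 is a leaf — visit 15.
        Visit 14.
      At 18: go right to 12.
        12 is a leaf — visit 12.
      Visit 18.
    Visit 19.
  Visit 26.
Visit 1.
Full post-order sequence: 35, 7, 22, 4, 24, 15, 14, 12, 18, 19, 26, 1.

12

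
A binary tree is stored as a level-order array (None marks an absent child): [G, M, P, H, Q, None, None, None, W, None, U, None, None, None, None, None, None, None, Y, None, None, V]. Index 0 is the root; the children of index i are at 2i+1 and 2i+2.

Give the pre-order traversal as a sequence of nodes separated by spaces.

G M H W Y Q U V P

Pre-order visits the node, then its left subtree, then its right subtree.
Visit G.
At G: go left to M.
  Visit M.
  At M: go left to H.
    Visit H.
    At H: no left child.
    At H: go right to W.
      Visit W.
      At W: no left child.
      At W: go right to Y.
        Y is a leaf — visit Y.
  At M: go right to Q.
    Visit Q.
    At Q: no left child.
    At Q: go right to U.
      Visit U.
      At U: go left to V.
        V is a leaf — visit V.
      At U: no right child.
At G: go right to P.
  P is a leaf — visit P.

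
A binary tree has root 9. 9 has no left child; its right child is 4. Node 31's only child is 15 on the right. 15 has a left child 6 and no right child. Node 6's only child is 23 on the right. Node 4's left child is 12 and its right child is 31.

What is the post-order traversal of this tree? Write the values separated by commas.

12, 23, 6, 15, 31, 4, 9

Post-order visits the left subtree, then the right subtree, then the node.
At 9: no left child.
At 9: go right to 4.
  At 4: go left to 12.
    12 is a leaf — visit 12.
  At 4: go right to 31.
    At 31: no left child.
    At 31: go right to 15.
      At 15: go left to 6.
        At 6: no left child.
        At 6: go right to 23.
          23 is a leaf — visit 23.
        Visit 6.
      At 15: no right child.
      Visit 15.
    Visit 31.
  Visit 4.
Visit 9.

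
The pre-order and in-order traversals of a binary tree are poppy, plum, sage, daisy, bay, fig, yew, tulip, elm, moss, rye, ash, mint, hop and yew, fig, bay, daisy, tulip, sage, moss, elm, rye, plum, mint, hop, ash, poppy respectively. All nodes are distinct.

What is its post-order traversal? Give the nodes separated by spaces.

yew fig bay tulip daisy moss rye elm sage hop mint ash plum poppy

The first element of pre-order is the root; it splits in-order into left and right subtrees.
Root poppy: left subtree has 13 nodes {yew, fig, bay, daisy, tulip, sage, moss, elm, rye, plum, mint, hop, ash}, right has 0 { }.
  Root plum: left subtree has 9 nodes {yew, fig, bay, daisy, tulip, sage, moss, elm, rye}, right has 3 {mint, hop, ash}.
    Root sage: left subtree has 5 nodes {yew, fig, bay, daisy, tulip}, right has 3 {moss, elm, rye}.
      Root daisy: left subtree has 3 nodes {yew, fig, bay}, right has 1 {tulip}.
        Root bay: left subtree has 2 nodes {yew, fig}, right has 0 { }.
          Root fig: left subtree has 1 node {yew}, right has 0 { }.
      Root elm: left subtree has 1 node {moss}, right has 1 {rye}.
    Root ash: left subtree has 2 nodes {mint, hop}, right has 0 { }.
      Root mint: left subtree has 0 nodes { }, right has 1 {hop}.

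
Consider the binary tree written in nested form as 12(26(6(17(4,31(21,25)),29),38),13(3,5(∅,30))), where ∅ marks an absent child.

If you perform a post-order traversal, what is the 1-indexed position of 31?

Post-order visits the left subtree, then the right subtree, then the node.
At 12: go left to 26.
  At 26: go left to 6.
    At 6: go left to 17.
      At 17: go left to 4.
        4 is a leaf — visit 4.
      At 17: go right to 31.
        At 31: go left to 21.
          21 is a leaf — visit 21.
        At 31: go right to 25.
          25 is a leaf — visit 25.
        Visit 31.
      Visit 17.
    At 6: go right to 29.
      29 is a leaf — visit 29.
    Visit 6.
  At 26: go right to 38.
    38 is a leaf — visit 38.
  Visit 26.
At 12: go right to 13.
  At 13: go left to 3.
    3 is a leaf — visit 3.
  At 13: go right to 5.
    At 5: no left child.
    At 5: go right to 30.
      30 is a leaf — visit 30.
    Visit 5.
  Visit 13.
Visit 12.
Full post-order sequence: 4, 21, 25, 31, 17, 29, 6, 38, 26, 3, 30, 5, 13, 12.

4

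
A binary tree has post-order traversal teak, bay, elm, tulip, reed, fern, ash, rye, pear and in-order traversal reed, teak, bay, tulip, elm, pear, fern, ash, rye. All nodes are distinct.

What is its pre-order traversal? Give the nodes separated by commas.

The last element of post-order is the root; it splits in-order into left and right subtrees.
Root pear: left subtree has 5 nodes {reed, teak, bay, tulip, elm}, right has 3 {fern, ash, rye}.
  Root reed: left subtree has 0 nodes { }, right has 4 {teak, bay, tulip, elm}.
    Root tulip: left subtree has 2 nodes {teak, bay}, right has 1 {elm}.
      Root bay: left subtree has 1 node {teak}, right has 0 { }.
  Root rye: left subtree has 2 nodes {fern, ash}, right has 0 { }.
    Root ash: left subtree has 1 node {fern}, right has 0 { }.

pear, reed, tulip, bay, teak, elm, rye, ash, fern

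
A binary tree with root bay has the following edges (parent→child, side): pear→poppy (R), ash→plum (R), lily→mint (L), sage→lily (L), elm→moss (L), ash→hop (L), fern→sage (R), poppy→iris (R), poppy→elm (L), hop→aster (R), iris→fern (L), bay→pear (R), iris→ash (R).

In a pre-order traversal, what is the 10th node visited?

Pre-order visits the node, then its left subtree, then its right subtree.
Visit bay.
At bay: no left child.
At bay: go right to pear.
  Visit pear.
  At pear: no left child.
  At pear: go right to poppy.
    Visit poppy.
    At poppy: go left to elm.
      Visit elm.
      At elm: go left to moss.
        moss is a leaf — visit moss.
      At elm: no right child.
    At poppy: go right to iris.
      Visit iris.
      At iris: go left to fern.
        Visit fern.
        At fern: no left child.
        At fern: go right to sage.
          Visit sage.
          At sage: go left to lily.
            Visit lily.
            At lily: go left to mint.
              mint is a leaf — visit mint.
            At lily: no right child.
          At sage: no right child.
      At iris: go right to ash.
        Visit ash.
        At ash: go left to hop.
          Visit hop.
          At hop: no left child.
          At hop: go right to aster.
            aster is a leaf — visit aster.
        At ash: go right to plum.
          plum is a leaf — visit plum.
Full pre-order sequence: bay, pear, poppy, elm, moss, iris, fern, sage, lily, mint, ash, hop, aster, plum.

mint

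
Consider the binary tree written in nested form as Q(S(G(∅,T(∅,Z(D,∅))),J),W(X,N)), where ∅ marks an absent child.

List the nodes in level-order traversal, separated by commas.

Q, S, W, G, J, X, N, T, Z, D

Level-order visits nodes level by level from the root, left to right within each level.
Level 0: Q
Level 1: S, W
Level 2: G, J, X, N
Level 3: T
Level 4: Z
Level 5: D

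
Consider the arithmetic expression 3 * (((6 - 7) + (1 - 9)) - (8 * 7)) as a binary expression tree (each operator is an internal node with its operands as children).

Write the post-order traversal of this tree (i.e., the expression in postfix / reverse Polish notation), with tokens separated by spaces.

Post-order on an expression tree gives postfix notation: for each operator, emit left operand, right operand, then the operator.

3 6 7 - 1 9 - + 8 7 * - *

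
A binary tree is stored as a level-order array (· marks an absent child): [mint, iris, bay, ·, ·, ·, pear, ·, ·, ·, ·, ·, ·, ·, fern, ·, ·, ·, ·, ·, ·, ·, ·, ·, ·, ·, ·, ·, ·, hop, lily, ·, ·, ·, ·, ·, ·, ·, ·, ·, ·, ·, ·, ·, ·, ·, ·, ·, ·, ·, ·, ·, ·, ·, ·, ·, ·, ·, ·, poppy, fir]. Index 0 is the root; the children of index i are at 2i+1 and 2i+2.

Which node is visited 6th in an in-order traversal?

In-order visits the left subtree, then the node, then the right subtree.
At mint: go left to iris.
  iris is a leaf — visit iris.
Visit mint.
At mint: go right to bay.
  At bay: no left child.
  Visit bay.
  At bay: go right to pear.
    At pear: no left child.
    Visit pear.
    At pear: go right to fern.
      At fern: go left to hop.
        At hop: go left to poppy.
          poppy is a leaf — visit poppy.
        Visit hop.
        At hop: go right to fir.
          fir is a leaf — visit fir.
      Visit fern.
      At fern: go right to lily.
        lily is a leaf — visit lily.
Full in-order sequence: iris, mint, bay, pear, poppy, hop, fir, fern, lily.

hop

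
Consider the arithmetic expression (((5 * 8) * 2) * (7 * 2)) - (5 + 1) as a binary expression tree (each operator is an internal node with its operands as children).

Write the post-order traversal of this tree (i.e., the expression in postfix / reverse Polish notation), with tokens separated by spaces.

5 8 * 2 * 7 2 * * 5 1 + -

Post-order on an expression tree gives postfix notation: for each operator, emit left operand, right operand, then the operator.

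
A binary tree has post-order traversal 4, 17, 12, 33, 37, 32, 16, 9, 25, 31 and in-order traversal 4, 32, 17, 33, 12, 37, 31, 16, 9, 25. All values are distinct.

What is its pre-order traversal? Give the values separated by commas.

31, 32, 4, 37, 33, 17, 12, 25, 9, 16

The last element of post-order is the root; it splits in-order into left and right subtrees.
Root 31: left subtree has 6 nodes {4, 32, 17, 33, 12, 37}, right has 3 {16, 9, 25}.
  Root 32: left subtree has 1 node {4}, right has 4 {17, 33, 12, 37}.
    Root 37: left subtree has 3 nodes {17, 33, 12}, right has 0 { }.
      Root 33: left subtree has 1 node {17}, right has 1 {12}.
  Root 25: left subtree has 2 nodes {16, 9}, right has 0 { }.
    Root 9: left subtree has 1 node {16}, right has 0 { }.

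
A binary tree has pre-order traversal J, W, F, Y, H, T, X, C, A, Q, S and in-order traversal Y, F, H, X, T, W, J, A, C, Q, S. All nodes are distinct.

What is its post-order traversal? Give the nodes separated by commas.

The first element of pre-order is the root; it splits in-order into left and right subtrees.
Root J: left subtree has 6 nodes {Y, F, H, X, T, W}, right has 4 {A, C, Q, S}.
  Root W: left subtree has 5 nodes {Y, F, H, X, T}, right has 0 { }.
    Root F: left subtree has 1 node {Y}, right has 3 {H, X, T}.
      Root H: left subtree has 0 nodes { }, right has 2 {X, T}.
        Root T: left subtree has 1 node {X}, right has 0 { }.
  Root C: left subtree has 1 node {A}, right has 2 {Q, S}.
    Root Q: left subtree has 0 nodes { }, right has 1 {S}.

Y, X, T, H, F, W, A, S, Q, C, J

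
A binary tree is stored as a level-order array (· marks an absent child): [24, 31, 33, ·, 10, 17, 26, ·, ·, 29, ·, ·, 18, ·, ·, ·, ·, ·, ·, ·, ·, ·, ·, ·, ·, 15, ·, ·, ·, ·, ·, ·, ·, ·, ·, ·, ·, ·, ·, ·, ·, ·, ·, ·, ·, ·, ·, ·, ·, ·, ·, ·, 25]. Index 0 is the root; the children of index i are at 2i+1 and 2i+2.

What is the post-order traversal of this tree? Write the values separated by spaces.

Post-order visits the left subtree, then the right subtree, then the node.
At 24: go left to 31.
  At 31: no left child.
  At 31: go right to 10.
    At 10: go left to 29.
      29 is a leaf — visit 29.
    At 10: no right child.
    Visit 10.
  Visit 31.
At 24: go right to 33.
  At 33: go left to 17.
    At 17: no left child.
    At 17: go right to 18.
      At 18: go left to 15.
        At 15: no left child.
        At 15: go right to 25.
          25 is a leaf — visit 25.
        Visit 15.
      At 18: no right child.
      Visit 18.
    Visit 17.
  At 33: go right to 26.
    26 is a leaf — visit 26.
  Visit 33.
Visit 24.

29 10 31 25 15 18 17 26 33 24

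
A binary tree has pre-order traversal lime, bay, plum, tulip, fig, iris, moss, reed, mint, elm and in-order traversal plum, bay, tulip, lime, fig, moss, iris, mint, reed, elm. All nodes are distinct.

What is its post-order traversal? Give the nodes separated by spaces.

The first element of pre-order is the root; it splits in-order into left and right subtrees.
Root lime: left subtree has 3 nodes {plum, bay, tulip}, right has 6 {fig, moss, iris, mint, reed, elm}.
  Root bay: left subtree has 1 node {plum}, right has 1 {tulip}.
  Root fig: left subtree has 0 nodes { }, right has 5 {moss, iris, mint, reed, elm}.
    Root iris: left subtree has 1 node {moss}, right has 3 {mint, reed, elm}.
      Root reed: left subtree has 1 node {mint}, right has 1 {elm}.

plum tulip bay moss mint elm reed iris fig lime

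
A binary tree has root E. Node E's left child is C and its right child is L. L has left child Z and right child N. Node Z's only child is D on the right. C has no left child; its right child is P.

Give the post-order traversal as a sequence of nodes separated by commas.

P, C, D, Z, N, L, E

Post-order visits the left subtree, then the right subtree, then the node.
At E: go left to C.
  At C: no left child.
  At C: go right to P.
    P is a leaf — visit P.
  Visit C.
At E: go right to L.
  At L: go left to Z.
    At Z: no left child.
    At Z: go right to D.
      D is a leaf — visit D.
    Visit Z.
  At L: go right to N.
    N is a leaf — visit N.
  Visit L.
Visit E.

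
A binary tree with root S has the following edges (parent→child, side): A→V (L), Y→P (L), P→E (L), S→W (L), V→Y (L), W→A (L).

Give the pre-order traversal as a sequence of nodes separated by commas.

Pre-order visits the node, then its left subtree, then its right subtree.
Visit S.
At S: go left to W.
  Visit W.
  At W: go left to A.
    Visit A.
    At A: go left to V.
      Visit V.
      At V: go left to Y.
        Visit Y.
        At Y: go left to P.
          Visit P.
          At P: go left to E.
            E is a leaf — visit E.
          At P: no right child.
        At Y: no right child.
      At V: no right child.
    At A: no right child.
  At W: no right child.
At S: no right child.

S, W, A, V, Y, P, E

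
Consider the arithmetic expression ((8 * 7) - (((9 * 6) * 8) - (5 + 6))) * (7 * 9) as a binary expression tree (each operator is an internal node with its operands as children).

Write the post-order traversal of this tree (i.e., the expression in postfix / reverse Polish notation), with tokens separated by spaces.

Post-order on an expression tree gives postfix notation: for each operator, emit left operand, right operand, then the operator.

8 7 * 9 6 * 8 * 5 6 + - - 7 9 * *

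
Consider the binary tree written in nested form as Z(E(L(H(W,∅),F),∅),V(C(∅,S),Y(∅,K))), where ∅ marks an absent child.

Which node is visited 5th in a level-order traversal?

C

Level-order visits nodes level by level from the root, left to right within each level.
Level 0: Z
Level 1: E, V
Level 2: L, C, Y
Level 3: H, F, S, K
Level 4: W
Full level-order sequence: Z, E, V, L, C, Y, H, F, S, K, W.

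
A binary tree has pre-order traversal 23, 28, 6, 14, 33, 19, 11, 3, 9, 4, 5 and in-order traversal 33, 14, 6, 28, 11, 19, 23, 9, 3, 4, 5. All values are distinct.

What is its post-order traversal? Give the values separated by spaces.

The first element of pre-order is the root; it splits in-order into left and right subtrees.
Root 23: left subtree has 6 nodes {33, 14, 6, 28, 11, 19}, right has 4 {9, 3, 4, 5}.
  Root 28: left subtree has 3 nodes {33, 14, 6}, right has 2 {11, 19}.
    Root 6: left subtree has 2 nodes {33, 14}, right has 0 { }.
      Root 14: left subtree has 1 node {33}, right has 0 { }.
    Root 19: left subtree has 1 node {11}, right has 0 { }.
  Root 3: left subtree has 1 node {9}, right has 2 {4, 5}.
    Root 4: left subtree has 0 nodes { }, right has 1 {5}.

33 14 6 11 19 28 9 5 4 3 23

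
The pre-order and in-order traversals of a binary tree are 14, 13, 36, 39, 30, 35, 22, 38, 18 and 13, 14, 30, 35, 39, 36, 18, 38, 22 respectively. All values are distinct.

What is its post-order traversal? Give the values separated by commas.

The first element of pre-order is the root; it splits in-order into left and right subtrees.
Root 14: left subtree has 1 node {13}, right has 7 {30, 35, 39, 36, 18, 38, 22}.
  Root 36: left subtree has 3 nodes {30, 35, 39}, right has 3 {18, 38, 22}.
    Root 39: left subtree has 2 nodes {30, 35}, right has 0 { }.
      Root 30: left subtree has 0 nodes { }, right has 1 {35}.
    Root 22: left subtree has 2 nodes {18, 38}, right has 0 { }.
      Root 38: left subtree has 1 node {18}, right has 0 { }.

13, 35, 30, 39, 18, 38, 22, 36, 14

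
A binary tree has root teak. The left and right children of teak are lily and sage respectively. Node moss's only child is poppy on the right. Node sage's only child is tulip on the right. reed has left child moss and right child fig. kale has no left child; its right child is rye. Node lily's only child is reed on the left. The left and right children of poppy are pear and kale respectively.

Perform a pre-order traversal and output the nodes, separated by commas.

teak, lily, reed, moss, poppy, pear, kale, rye, fig, sage, tulip

Pre-order visits the node, then its left subtree, then its right subtree.
Visit teak.
At teak: go left to lily.
  Visit lily.
  At lily: go left to reed.
    Visit reed.
    At reed: go left to moss.
      Visit moss.
      At moss: no left child.
      At moss: go right to poppy.
        Visit poppy.
        At poppy: go left to pear.
          pear is a leaf — visit pear.
        At poppy: go right to kale.
          Visit kale.
          At kale: no left child.
          At kale: go right to rye.
            rye is a leaf — visit rye.
    At reed: go right to fig.
      fig is a leaf — visit fig.
  At lily: no right child.
At teak: go right to sage.
  Visit sage.
  At sage: no left child.
  At sage: go right to tulip.
    tulip is a leaf — visit tulip.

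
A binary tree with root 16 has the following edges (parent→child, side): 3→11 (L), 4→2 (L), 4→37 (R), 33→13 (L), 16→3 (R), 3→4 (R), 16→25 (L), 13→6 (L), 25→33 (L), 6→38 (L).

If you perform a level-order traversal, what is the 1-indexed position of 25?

Level-order visits nodes level by level from the root, left to right within each level.
Level 0: 16
Level 1: 25, 3
Level 2: 33, 11, 4
Level 3: 13, 2, 37
Level 4: 6
Level 5: 38
Full level-order sequence: 16, 25, 3, 33, 11, 4, 13, 2, 37, 6, 38.

2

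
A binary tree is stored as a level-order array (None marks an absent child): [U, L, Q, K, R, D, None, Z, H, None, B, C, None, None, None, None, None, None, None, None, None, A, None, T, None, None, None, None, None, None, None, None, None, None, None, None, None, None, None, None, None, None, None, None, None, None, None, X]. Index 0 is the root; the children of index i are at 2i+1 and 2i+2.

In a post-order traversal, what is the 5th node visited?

B

Post-order visits the left subtree, then the right subtree, then the node.
At U: go left to L.
  At L: go left to K.
    At K: go left to Z.
      Z is a leaf — visit Z.
    At K: go right to H.
      H is a leaf — visit H.
    Visit K.
  At L: go right to R.
    At R: no left child.
    At R: go right to B.
      At B: go left to A.
        A is a leaf — visit A.
      At B: no right child.
      Visit B.
    Visit R.
  Visit L.
At U: go right to Q.
  At Q: go left to D.
    At D: go left to C.
      At C: go left to T.
        At T: go left to X.
          X is a leaf — visit X.
        At T: no right child.
        Visit T.
      At C: no right child.
      Visit C.
    At D: no right child.
    Visit D.
  At Q: no right child.
  Visit Q.
Visit U.
Full post-order sequence: Z, H, K, A, B, R, L, X, T, C, D, Q, U.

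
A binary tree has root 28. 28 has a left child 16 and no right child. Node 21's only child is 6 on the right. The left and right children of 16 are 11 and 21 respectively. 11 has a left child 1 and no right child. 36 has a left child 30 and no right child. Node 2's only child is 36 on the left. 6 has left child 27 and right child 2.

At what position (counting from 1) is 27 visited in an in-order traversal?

5

In-order visits the left subtree, then the node, then the right subtree.
At 28: go left to 16.
  At 16: go left to 11.
    At 11: go left to 1.
      1 is a leaf — visit 1.
    Visit 11.
    At 11: no right child.
  Visit 16.
  At 16: go right to 21.
    At 21: no left child.
    Visit 21.
    At 21: go right to 6.
      At 6: go left to 27.
        27 is a leaf — visit 27.
      Visit 6.
      At 6: go right to 2.
        At 2: go left to 36.
          At 36: go left to 30.
            30 is a leaf — visit 30.
          Visit 36.
          At 36: no right child.
        Visit 2.
        At 2: no right child.
Visit 28.
At 28: no right child.
Full in-order sequence: 1, 11, 16, 21, 27, 6, 30, 36, 2, 28.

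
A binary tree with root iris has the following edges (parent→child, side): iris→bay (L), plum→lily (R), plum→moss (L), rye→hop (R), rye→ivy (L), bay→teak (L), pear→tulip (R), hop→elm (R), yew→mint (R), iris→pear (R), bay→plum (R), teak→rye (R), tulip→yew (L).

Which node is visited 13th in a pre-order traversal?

yew

Pre-order visits the node, then its left subtree, then its right subtree.
Visit iris.
At iris: go left to bay.
  Visit bay.
  At bay: go left to teak.
    Visit teak.
    At teak: no left child.
    At teak: go right to rye.
      Visit rye.
      At rye: go left to ivy.
        ivy is a leaf — visit ivy.
      At rye: go right to hop.
        Visit hop.
        At hop: no left child.
        At hop: go right to elm.
          elm is a leaf — visit elm.
  At bay: go right to plum.
    Visit plum.
    At plum: go left to moss.
      moss is a leaf — visit moss.
    At plum: go right to lily.
      lily is a leaf — visit lily.
At iris: go right to pear.
  Visit pear.
  At pear: no left child.
  At pear: go right to tulip.
    Visit tulip.
    At tulip: go left to yew.
      Visit yew.
      At yew: no left child.
      At yew: go right to mint.
        mint is a leaf — visit mint.
    At tulip: no right child.
Full pre-order sequence: iris, bay, teak, rye, ivy, hop, elm, plum, moss, lily, pear, tulip, yew, mint.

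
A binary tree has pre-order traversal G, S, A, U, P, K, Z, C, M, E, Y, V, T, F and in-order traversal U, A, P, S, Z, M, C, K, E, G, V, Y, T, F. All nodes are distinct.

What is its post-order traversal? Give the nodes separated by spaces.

U P A M C Z E K S V F T Y G

The first element of pre-order is the root; it splits in-order into left and right subtrees.
Root G: left subtree has 9 nodes {U, A, P, S, Z, M, C, K, E}, right has 4 {V, Y, T, F}.
  Root S: left subtree has 3 nodes {U, A, P}, right has 5 {Z, M, C, K, E}.
    Root A: left subtree has 1 node {U}, right has 1 {P}.
    Root K: left subtree has 3 nodes {Z, M, C}, right has 1 {E}.
      Root Z: left subtree has 0 nodes { }, right has 2 {M, C}.
        Root C: left subtree has 1 node {M}, right has 0 { }.
  Root Y: left subtree has 1 node {V}, right has 2 {T, F}.
    Root T: left subtree has 0 nodes { }, right has 1 {F}.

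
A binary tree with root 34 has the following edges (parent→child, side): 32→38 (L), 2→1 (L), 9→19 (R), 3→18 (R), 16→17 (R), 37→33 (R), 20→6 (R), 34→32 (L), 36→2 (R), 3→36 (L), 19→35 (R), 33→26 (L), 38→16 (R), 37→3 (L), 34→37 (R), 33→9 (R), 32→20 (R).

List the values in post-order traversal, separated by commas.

17, 16, 38, 6, 20, 32, 1, 2, 36, 18, 3, 26, 35, 19, 9, 33, 37, 34

Post-order visits the left subtree, then the right subtree, then the node.
At 34: go left to 32.
  At 32: go left to 38.
    At 38: no left child.
    At 38: go right to 16.
      At 16: no left child.
      At 16: go right to 17.
        17 is a leaf — visit 17.
      Visit 16.
    Visit 38.
  At 32: go right to 20.
    At 20: no left child.
    At 20: go right to 6.
      6 is a leaf — visit 6.
    Visit 20.
  Visit 32.
At 34: go right to 37.
  At 37: go left to 3.
    At 3: go left to 36.
      At 36: no left child.
      At 36: go right to 2.
        At 2: go left to 1.
          1 is a leaf — visit 1.
        At 2: no right child.
        Visit 2.
      Visit 36.
    At 3: go right to 18.
      18 is a leaf — visit 18.
    Visit 3.
  At 37: go right to 33.
    At 33: go left to 26.
      26 is a leaf — visit 26.
    At 33: go right to 9.
      At 9: no left child.
      At 9: go right to 19.
        At 19: no left child.
        At 19: go right to 35.
          35 is a leaf — visit 35.
        Visit 19.
      Visit 9.
    Visit 33.
  Visit 37.
Visit 34.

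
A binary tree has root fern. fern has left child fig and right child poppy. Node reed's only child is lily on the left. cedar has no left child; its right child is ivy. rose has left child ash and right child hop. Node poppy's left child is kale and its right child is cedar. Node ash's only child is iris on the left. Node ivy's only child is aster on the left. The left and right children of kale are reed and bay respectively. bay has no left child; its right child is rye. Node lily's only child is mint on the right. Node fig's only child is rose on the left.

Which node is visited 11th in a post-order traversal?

Post-order visits the left subtree, then the right subtree, then the node.
At fern: go left to fig.
  At fig: go left to rose.
    At rose: go left to ash.
      At ash: go left to iris.
        iris is a leaf — visit iris.
      At ash: no right child.
      Visit ash.
    At rose: go right to hop.
      hop is a leaf — visit hop.
    Visit rose.
  At fig: no right child.
  Visit fig.
At fern: go right to poppy.
  At poppy: go left to kale.
    At kale: go left to reed.
      At reed: go left to lily.
        At lily: no left child.
        At lily: go right to mint.
          mint is a leaf — visit mint.
        Visit lily.
      At reed: no right child.
      Visit reed.
    At kale: go right to bay.
      At bay: no left child.
      At bay: go right to rye.
        rye is a leaf — visit rye.
      Visit bay.
    Visit kale.
  At poppy: go right to cedar.
    At cedar: no left child.
    At cedar: go right to ivy.
      At ivy: go left to aster.
        aster is a leaf — visit aster.
      At ivy: no right child.
      Visit ivy.
    Visit cedar.
  Visit poppy.
Visit fern.
Full post-order sequence: iris, ash, hop, rose, fig, mint, lily, reed, rye, bay, kale, aster, ivy, cedar, poppy, fern.

kale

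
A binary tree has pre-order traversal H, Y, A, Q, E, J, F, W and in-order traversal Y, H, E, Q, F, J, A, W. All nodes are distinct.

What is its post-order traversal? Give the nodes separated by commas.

Y, E, F, J, Q, W, A, H

The first element of pre-order is the root; it splits in-order into left and right subtrees.
Root H: left subtree has 1 node {Y}, right has 6 {E, Q, F, J, A, W}.
  Root A: left subtree has 4 nodes {E, Q, F, J}, right has 1 {W}.
    Root Q: left subtree has 1 node {E}, right has 2 {F, J}.
      Root J: left subtree has 1 node {F}, right has 0 { }.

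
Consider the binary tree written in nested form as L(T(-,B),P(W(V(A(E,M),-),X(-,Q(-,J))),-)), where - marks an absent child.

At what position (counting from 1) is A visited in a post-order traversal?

5

Post-order visits the left subtree, then the right subtree, then the node.
At L: go left to T.
  At T: no left child.
  At T: go right to B.
    B is a leaf — visit B.
  Visit T.
At L: go right to P.
  At P: go left to W.
    At W: go left to V.
      At V: go left to A.
        At A: go left to E.
          E is a leaf — visit E.
        At A: go right to M.
          M is a leaf — visit M.
        Visit A.
      At V: no right child.
      Visit V.
    At W: go right to X.
      At X: no left child.
      At X: go right to Q.
        At Q: no left child.
        At Q: go right to J.
          J is a leaf — visit J.
        Visit Q.
      Visit X.
    Visit W.
  At P: no right child.
  Visit P.
Visit L.
Full post-order sequence: B, T, E, M, A, V, J, Q, X, W, P, L.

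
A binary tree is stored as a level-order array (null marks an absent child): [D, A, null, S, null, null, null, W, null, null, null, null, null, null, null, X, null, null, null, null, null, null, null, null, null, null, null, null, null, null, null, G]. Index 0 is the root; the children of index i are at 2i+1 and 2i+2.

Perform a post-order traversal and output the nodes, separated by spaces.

G X W S A D

Post-order visits the left subtree, then the right subtree, then the node.
At D: go left to A.
  At A: go left to S.
    At S: go left to W.
      At W: go left to X.
        At X: go left to G.
          G is a leaf — visit G.
        At X: no right child.
        Visit X.
      At W: no right child.
      Visit W.
    At S: no right child.
    Visit S.
  At A: no right child.
  Visit A.
At D: no right child.
Visit D.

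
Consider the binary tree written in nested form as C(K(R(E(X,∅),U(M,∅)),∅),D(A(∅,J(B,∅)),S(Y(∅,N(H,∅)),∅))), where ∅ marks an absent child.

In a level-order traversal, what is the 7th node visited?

Level-order visits nodes level by level from the root, left to right within each level.
Level 0: C
Level 1: K, D
Level 2: R, A, S
Level 3: E, U, J, Y
Level 4: X, M, B, N
Level 5: H
Full level-order sequence: C, K, D, R, A, S, E, U, J, Y, X, M, B, N, H.

E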